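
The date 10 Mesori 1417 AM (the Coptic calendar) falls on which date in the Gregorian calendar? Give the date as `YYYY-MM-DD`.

Both dates share Julian Day Number 2342563; in the Gregorian calendar that is 14 August 1701 CE.

1701-08-14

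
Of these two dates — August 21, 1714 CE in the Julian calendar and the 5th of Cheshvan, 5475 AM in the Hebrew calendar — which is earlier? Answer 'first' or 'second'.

first

The two dates have Julian Day Numbers 2347329 and 2347372 respectively.
Since 2347329 < 2347372, the first date comes first.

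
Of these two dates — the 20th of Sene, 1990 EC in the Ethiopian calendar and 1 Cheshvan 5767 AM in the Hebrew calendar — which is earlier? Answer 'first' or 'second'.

first

First date → JDN 2450992; second date → JDN 2454032.
JDN 2450992 < JDN 2454032, so the first date is earlier.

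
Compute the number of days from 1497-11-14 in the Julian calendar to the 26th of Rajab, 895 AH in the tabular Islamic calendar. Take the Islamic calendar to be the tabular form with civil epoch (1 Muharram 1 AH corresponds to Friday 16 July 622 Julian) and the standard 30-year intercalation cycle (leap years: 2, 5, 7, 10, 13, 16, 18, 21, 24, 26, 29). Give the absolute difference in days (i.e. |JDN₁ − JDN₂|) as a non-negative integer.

2709

First date → JDN 2268155; second date → JDN 2265446.
The interval is |2268155 − 2265446| = 2709 days.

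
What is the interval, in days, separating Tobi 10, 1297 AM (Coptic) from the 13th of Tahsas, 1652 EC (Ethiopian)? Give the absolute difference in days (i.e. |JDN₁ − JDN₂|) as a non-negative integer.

JDN of the first date = 2298523.
JDN of the second date = 2327351.
|2327351 − 2298523| = 28828.

28828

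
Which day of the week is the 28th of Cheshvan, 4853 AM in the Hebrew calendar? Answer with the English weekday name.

Sunday

Equivalently 6 November 1092 Gregorian, JDN 2120215.
JDN 2120215 mod 7 = 6, and JDN 0 was a Monday, so this is a Sunday.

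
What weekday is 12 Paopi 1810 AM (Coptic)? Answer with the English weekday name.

In the Gregorian calendar this is 22 October 2093 (JDN 2485808).
JDN 2485808 mod 7 = 3, and JDN 0 was a Monday, so this is a Thursday.

Thursday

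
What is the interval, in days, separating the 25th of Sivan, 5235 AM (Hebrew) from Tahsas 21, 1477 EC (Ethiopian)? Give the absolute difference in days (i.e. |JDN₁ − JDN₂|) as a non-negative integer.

First date → JDN 2259952; second date → JDN 2263440.
The interval is |2259952 − 2263440| = 3488 days.

3488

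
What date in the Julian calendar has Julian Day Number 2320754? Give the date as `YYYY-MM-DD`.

1641-11-17

JDN 2320754 is 27 November 1641 in the Gregorian calendar.
In the Julian calendar that day is 1641-11-17.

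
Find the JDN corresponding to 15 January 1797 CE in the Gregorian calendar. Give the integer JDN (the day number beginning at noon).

JDN 2400001 is 17 November 1858 CE (Gregorian), MJD 0; the target day is −22585 days from there, so JDN = 2377416.

2377416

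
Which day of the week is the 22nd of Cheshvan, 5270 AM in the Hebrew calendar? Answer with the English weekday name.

Monday

This is JDN 2272529 (15 November 1509 Gregorian).
JDN 2272529 mod 7 = 0, and JDN 0 was a Monday, so this is a Monday.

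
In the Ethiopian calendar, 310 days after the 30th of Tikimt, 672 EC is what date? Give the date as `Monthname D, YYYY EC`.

The starting date is JDN 1969363; 1969363 + 310 = 1969673.
JDN 1969673 corresponds to Meskerem 5, 673 EC.

Meskerem 5, 673 EC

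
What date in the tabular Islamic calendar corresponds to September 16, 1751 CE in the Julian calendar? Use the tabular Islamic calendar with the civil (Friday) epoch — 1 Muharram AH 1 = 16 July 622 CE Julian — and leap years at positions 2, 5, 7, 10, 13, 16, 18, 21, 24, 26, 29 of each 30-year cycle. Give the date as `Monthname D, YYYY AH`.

Dhu al-Qa'dah 7, 1164 AH

Both dates share Julian Day Number 2360869; in the tabular Islamic calendar that is 7 Dhu al-Qa'dah 1164 AH.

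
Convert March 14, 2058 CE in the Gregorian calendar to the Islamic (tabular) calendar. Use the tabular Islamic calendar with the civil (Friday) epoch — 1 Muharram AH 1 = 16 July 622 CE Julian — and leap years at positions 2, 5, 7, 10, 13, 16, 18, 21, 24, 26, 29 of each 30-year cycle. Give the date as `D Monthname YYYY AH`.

Julian Day Number of the source date = 2472802.
Converting JDN 2472802 to the tabular Islamic calendar gives 19 Ramadan 1480 AH.

19 Ramadan 1480 AH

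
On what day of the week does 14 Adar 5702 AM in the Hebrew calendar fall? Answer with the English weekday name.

In the Gregorian calendar this is 3 March 1942 (JDN 2430422).
Since JDN mod 7 = 1 (0 = Monday), the day is Tuesday.

Tuesday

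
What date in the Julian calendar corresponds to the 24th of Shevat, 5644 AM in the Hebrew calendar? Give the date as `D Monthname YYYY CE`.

The source date corresponds to 20 February 1884 in the Gregorian calendar (JDN 2409227).
That day falls on 8 February 1884 CE in the Julian calendar.

8 February 1884 CE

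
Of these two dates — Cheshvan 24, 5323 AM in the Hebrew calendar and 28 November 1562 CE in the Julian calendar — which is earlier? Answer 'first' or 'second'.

first

The two dates have Julian Day Numbers 2291874 and 2291910 respectively.
Since 2291874 < 2291910, the first date comes first.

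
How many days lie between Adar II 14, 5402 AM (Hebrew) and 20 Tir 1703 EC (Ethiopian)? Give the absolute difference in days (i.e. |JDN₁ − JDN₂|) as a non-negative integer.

25152

First date → JDN 2320863; second date → JDN 2346015.
The interval is |2320863 − 2346015| = 25152 days.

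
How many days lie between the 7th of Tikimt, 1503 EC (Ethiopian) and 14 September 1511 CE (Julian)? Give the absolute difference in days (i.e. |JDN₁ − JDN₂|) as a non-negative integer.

First date → JDN 2272862; second date → JDN 2273207.
The interval is |2272862 − 2273207| = 345 days.

345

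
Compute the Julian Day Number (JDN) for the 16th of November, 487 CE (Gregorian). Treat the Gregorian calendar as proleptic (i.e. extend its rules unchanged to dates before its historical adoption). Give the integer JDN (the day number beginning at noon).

1899253

JDN 2400001 is 17 November 1858 CE (Gregorian), MJD 0; the target day is −500748 days from there, so JDN = 1899253.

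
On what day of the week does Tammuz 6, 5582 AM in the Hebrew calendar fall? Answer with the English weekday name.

Tuesday

In the Gregorian calendar this is 25 June 1822 (JDN 2386707).
JDN 2386707 mod 7 = 1, and JDN 0 was a Monday, so this is a Tuesday.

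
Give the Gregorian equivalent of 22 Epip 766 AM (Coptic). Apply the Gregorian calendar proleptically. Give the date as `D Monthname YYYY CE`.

Both dates share Julian Day Number 2104767; in the Gregorian calendar that is 22 July 1050 CE.

22 July 1050 CE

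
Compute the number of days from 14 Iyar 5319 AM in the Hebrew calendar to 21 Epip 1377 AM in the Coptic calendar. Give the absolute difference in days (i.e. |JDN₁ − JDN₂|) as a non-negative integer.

First date → JDN 2290593; second date → JDN 2327934.
The interval is |2290593 − 2327934| = 37341 days.

37341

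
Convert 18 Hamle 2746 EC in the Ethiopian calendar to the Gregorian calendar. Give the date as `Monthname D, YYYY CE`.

July 31, 2754 CE

Both dates share Julian Day Number 2727149; in the Gregorian calendar that is 31 July 2754 CE.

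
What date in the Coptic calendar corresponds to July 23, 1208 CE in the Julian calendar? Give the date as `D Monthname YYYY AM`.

29 Epip 924 AM

Both dates share Julian Day Number 2162484; in the Coptic calendar that is 29 Epip 924 AM.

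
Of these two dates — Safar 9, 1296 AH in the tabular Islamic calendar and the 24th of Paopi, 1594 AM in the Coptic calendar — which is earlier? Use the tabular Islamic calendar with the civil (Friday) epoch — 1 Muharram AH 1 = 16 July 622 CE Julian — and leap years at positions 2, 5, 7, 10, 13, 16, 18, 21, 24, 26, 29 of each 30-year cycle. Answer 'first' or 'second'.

second

Converting both to JDN: 2407383 vs 2406926; the smaller is the second.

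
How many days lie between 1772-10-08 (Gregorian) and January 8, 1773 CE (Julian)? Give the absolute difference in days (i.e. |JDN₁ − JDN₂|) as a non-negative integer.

103

First date → JDN 2368551; second date → JDN 2368654.
The interval is |2368551 − 2368654| = 103 days.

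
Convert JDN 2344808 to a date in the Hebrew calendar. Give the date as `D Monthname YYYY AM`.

JDN 2344808 is 7 October 1707 in the Gregorian calendar.
In the Hebrew calendar that day is 11 Tishrei 5468 AM.

11 Tishrei 5468 AM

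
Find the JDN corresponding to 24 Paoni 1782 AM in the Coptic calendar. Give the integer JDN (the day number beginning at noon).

2475833

Equivalently 1 July 2066 (Gregorian).
JDN 2451545 is 1 January 2000 CE (Gregorian); the target day is +24288 days from there, so JDN = 2475833.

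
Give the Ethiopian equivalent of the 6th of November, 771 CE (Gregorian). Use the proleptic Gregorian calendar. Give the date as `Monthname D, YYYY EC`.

Hidar 5, 764 EC

Both dates share Julian Day Number 2002971; in the Ethiopian calendar that is 5 Hidar 764 EC.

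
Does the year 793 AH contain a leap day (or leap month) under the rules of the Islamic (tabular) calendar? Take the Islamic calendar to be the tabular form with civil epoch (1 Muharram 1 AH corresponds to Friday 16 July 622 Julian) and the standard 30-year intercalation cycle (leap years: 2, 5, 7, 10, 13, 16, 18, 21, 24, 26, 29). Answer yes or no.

yes

Year 793 AH is year 13 of its 30-year cycle; leap positions are 2, 5, 7, 10, 13, 16, 18, 21, 24, 26, 29, so it is a leap year (355 days).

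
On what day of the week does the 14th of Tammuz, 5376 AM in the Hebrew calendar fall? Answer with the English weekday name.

This is JDN 2311472 (29 June 1616 Gregorian).
2311472 ≡ 2 (mod 7); counting from Monday = 0 gives Wednesday.

Wednesday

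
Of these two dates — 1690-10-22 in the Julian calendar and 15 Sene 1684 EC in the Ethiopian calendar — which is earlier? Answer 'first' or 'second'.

first

First date → JDN 2338625; second date → JDN 2339221.
JDN 2338625 < JDN 2339221, so the first date is earlier.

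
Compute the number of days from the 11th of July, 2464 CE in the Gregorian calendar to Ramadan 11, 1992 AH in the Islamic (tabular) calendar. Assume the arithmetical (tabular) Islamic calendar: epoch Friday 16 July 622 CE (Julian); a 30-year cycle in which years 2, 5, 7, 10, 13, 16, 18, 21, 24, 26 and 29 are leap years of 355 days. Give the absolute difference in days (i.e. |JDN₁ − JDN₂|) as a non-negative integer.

First date → JDN 2621210; second date → JDN 2654230.
The interval is |2621210 − 2654230| = 33020 days.

33020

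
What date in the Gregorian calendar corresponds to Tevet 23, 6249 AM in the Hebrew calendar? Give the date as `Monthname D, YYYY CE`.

December 27, 2488 CE

Julian Day Number of the source date = 2630145.
Converting JDN 2630145 to the Gregorian calendar gives 27 December 2488 CE.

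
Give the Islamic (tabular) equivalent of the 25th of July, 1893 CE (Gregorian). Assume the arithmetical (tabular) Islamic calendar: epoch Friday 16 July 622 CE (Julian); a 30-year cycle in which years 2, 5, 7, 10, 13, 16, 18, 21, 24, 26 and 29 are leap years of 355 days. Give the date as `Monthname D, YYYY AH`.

Julian Day Number of the source date = 2412670.
Converting JDN 2412670 to the tabular Islamic calendar gives 11 Muharram 1311 AH.

Muharram 11, 1311 AH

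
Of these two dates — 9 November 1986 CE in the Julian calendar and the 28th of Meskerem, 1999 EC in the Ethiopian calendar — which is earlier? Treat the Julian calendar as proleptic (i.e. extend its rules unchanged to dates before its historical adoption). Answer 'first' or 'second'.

first

The two dates have Julian Day Numbers 2446757 and 2454017 respectively.
Since 2446757 < 2454017, the first date comes first.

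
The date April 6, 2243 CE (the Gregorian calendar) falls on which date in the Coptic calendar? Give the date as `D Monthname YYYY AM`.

26 Paremhat 1959 AM

Both dates share Julian Day Number 2540394; in the Coptic calendar that is 26 Paremhat 1959 AM.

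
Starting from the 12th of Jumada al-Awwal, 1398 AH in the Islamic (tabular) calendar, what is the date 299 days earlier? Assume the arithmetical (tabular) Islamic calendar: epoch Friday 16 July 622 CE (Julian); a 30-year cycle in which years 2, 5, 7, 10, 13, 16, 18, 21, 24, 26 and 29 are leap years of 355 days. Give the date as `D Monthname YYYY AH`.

The starting date is JDN 2443619; 2443619 − 299 = 2443320.
JDN 2443320 corresponds to 8 Rajab 1397 AH.

8 Rajab 1397 AH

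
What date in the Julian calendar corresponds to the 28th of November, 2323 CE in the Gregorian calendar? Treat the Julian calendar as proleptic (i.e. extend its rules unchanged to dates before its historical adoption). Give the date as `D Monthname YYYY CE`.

12 November 2323 CE

At this point the Julian calendar is 16 days behind the Gregorian.
28 November 2323 Gregorian − 16 days → 12 November 2323 Julian.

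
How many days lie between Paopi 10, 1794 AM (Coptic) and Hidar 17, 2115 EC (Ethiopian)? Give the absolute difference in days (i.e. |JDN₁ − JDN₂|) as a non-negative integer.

16473

JDN of the first date = 2479962.
JDN of the second date = 2496435.
|2496435 − 2479962| = 16473.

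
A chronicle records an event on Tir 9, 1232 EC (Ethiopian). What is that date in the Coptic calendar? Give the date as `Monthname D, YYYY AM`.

The source date corresponds to 12 January 1240 in the proleptic Gregorian calendar (JDN 2173972).
That day falls on 9 Tobi 956 AM in the Coptic calendar.

Tobi 9, 956 AM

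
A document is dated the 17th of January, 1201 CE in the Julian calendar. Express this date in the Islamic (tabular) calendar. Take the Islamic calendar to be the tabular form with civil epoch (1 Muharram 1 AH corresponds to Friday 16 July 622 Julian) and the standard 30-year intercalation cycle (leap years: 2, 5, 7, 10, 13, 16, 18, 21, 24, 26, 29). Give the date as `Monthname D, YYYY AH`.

Rabi' al-Thani 9, 597 AH

Julian Day Number of the source date = 2159740.
Converting JDN 2159740 to the tabular Islamic calendar gives 9 Rabi' al-Thani 597 AH.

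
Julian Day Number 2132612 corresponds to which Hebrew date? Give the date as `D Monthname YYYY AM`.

21 Tishrei 4887 AM

The proleptic Gregorian equivalent of JDN 2132612 is 17 October 1126.
In the Hebrew calendar that day is 21 Tishrei 4887 AM.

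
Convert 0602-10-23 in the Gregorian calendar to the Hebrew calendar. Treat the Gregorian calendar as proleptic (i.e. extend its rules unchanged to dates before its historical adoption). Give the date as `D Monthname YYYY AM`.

Julian Day Number of the source date = 1941231.
Converting JDN 1941231 to the Hebrew calendar gives 29 Tishrei 4363 AM.

29 Tishrei 4363 AM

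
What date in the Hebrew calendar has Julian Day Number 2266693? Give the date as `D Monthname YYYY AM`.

4 Kislev 5254 AM

JDN 2266693 is 22 November 1493 in the proleptic Gregorian calendar.
In the Hebrew calendar that day is 4 Kislev 5254 AM.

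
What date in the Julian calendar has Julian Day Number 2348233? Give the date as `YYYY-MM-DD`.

1717-02-10

JDN 2348233 is 21 February 1717 in the Gregorian calendar.
In the Julian calendar that day is 1717-02-10.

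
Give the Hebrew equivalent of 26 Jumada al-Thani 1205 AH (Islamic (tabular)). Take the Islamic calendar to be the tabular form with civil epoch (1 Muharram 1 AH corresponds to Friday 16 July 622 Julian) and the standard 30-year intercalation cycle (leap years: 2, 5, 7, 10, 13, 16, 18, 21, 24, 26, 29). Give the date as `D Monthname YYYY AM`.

26 Adar I 5551 AM

Both dates share Julian Day Number 2375270; in the Hebrew calendar that is 26 Adar I 5551 AM.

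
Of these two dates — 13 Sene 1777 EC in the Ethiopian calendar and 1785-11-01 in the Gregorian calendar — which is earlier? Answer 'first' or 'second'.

first

The two dates have Julian Day Numbers 2373187 and 2373323 respectively.
Since 2373187 < 2373323, the first date comes first.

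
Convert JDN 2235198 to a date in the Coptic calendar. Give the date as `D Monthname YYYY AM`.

29 Mesori 1123 AM

The proleptic Gregorian equivalent of JDN 2235198 is 31 August 1407.
In the Coptic calendar that day is 29 Mesori 1123 AM.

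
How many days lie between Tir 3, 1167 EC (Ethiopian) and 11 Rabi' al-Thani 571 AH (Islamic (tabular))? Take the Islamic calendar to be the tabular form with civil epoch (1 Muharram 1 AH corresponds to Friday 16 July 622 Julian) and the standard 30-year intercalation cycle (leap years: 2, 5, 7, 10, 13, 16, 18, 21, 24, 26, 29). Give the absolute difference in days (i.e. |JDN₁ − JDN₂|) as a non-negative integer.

304

First date → JDN 2150224; second date → JDN 2150528.
The interval is |2150224 − 2150528| = 304 days.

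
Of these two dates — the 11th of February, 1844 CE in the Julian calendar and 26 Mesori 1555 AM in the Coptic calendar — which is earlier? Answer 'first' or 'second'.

second

Converting both to JDN: 2394620 vs 2392983; the smaller is the second.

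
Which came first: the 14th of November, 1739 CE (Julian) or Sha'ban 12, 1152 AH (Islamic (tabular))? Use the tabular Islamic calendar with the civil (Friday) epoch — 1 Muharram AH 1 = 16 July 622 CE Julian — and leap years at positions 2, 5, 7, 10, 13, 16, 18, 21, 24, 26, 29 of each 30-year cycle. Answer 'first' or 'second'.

Converting both to JDN: 2356545 vs 2356534; the smaller is the second.

second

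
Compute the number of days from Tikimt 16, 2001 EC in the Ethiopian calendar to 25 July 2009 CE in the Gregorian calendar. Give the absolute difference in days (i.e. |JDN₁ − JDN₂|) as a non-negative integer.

272

First date → JDN 2454766; second date → JDN 2455038.
The interval is |2454766 − 2455038| = 272 days.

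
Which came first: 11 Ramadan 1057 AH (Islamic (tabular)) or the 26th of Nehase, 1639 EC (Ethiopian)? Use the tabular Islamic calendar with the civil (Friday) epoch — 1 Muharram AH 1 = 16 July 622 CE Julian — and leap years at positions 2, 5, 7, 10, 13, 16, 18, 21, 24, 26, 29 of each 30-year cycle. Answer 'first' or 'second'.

Converting both to JDN: 2322897 vs 2322855; the smaller is the second.

second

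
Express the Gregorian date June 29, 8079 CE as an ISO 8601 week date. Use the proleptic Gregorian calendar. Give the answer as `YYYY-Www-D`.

The weekday is Thursday (ISO weekday 4).
That Thursday belongs to ISO week 26 of ISO year 8079.

8079-W26-4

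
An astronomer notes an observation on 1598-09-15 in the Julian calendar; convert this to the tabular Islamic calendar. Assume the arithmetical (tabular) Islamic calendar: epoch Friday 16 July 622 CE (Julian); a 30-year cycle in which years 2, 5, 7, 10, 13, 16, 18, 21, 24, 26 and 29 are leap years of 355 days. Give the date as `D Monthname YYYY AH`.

23 Safar 1007 AH

Julian Day Number of the source date = 2304985.
Converting JDN 2304985 to the tabular Islamic calendar gives 23 Safar 1007 AH.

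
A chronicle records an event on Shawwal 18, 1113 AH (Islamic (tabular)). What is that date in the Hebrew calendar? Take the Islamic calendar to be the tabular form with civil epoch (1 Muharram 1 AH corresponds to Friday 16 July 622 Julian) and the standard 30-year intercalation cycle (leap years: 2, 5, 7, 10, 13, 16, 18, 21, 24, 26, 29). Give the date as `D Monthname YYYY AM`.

Both dates share Julian Day Number 2342779; in the Hebrew calendar that is 18 Adar 5462 AM.

18 Adar 5462 AM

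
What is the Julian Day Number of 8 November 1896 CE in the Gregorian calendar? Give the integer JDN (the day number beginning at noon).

JDN 2451545 is 1 January 2000 CE (Gregorian); the target day is −37673 days from there, so JDN = 2413872.

2413872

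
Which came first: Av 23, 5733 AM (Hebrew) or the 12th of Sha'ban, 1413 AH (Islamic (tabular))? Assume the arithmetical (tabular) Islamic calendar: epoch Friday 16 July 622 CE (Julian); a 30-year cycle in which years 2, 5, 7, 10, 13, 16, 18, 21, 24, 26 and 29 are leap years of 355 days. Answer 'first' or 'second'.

first

First date → JDN 2441916; second date → JDN 2449024.
JDN 2441916 < JDN 2449024, so the first date is earlier.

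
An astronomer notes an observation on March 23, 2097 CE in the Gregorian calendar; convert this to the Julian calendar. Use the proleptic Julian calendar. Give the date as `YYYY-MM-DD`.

2097-03-10

At this point the Julian calendar is 13 days behind the Gregorian.
23 March 2097 Gregorian − 13 days → 10 March 2097 Julian.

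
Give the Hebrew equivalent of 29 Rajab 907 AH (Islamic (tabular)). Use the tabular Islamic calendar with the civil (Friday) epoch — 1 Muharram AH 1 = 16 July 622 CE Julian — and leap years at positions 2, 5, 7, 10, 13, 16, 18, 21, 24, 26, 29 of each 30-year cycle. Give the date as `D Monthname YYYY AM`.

Both dates share Julian Day Number 2269701; in the Hebrew calendar that is 29 Shevat 5262 AM.

29 Shevat 5262 AM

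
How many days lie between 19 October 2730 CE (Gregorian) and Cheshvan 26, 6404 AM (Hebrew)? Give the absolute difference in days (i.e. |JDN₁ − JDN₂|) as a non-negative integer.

JDN of the first date = 2718463.
JDN of the second date = 2686728.
|2686728 − 2718463| = 31735.

31735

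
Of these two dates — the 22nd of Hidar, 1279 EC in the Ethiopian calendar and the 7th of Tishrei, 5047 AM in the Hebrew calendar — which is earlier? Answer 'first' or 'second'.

The two dates have Julian Day Numbers 2191091 and 2191039 respectively.
Since 2191039 < 2191091, the second date comes first.

second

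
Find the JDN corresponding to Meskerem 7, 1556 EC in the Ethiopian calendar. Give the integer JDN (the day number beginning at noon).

2292191

Equivalently 15 September 1563 (proleptic Gregorian).
JDN 2299161 is 15 October 1582 CE (Gregorian); the target day is −6970 days from there, so JDN = 2292191.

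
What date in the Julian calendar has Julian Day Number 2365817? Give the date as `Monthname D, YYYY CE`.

April 3, 1765 CE

JDN 2365817 is 14 April 1765 in the Gregorian calendar.
In the Julian calendar that day is April 3, 1765 CE.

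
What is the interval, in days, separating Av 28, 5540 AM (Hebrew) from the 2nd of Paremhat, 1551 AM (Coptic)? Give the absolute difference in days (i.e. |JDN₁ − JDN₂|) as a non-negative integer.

JDN of the first date = 2371433.
JDN of the second date = 2391348.
|2391348 − 2371433| = 19915.

19915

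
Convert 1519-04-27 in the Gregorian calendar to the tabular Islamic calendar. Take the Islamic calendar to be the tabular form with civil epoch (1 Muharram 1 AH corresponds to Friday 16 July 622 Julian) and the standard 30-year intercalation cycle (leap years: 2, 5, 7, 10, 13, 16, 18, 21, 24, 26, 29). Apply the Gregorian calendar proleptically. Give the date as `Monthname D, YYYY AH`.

Both dates share Julian Day Number 2275979; in the tabular Islamic calendar that is 16 Rabi' al-Thani 925 AH.

Rabi' al-Thani 16, 925 AH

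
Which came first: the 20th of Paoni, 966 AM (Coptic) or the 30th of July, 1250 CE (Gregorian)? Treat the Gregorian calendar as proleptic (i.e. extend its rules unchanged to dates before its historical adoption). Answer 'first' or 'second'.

first

The two dates have Julian Day Numbers 2177785 and 2177824 respectively.
Since 2177785 < 2177824, the first date comes first.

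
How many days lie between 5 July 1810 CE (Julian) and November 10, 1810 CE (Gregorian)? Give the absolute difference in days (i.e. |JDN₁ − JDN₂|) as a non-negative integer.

116

First date → JDN 2382346; second date → JDN 2382462.
The interval is |2382346 − 2382462| = 116 days.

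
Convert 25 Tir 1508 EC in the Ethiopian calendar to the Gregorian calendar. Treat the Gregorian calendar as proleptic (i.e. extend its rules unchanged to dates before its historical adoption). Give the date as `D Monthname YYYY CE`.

Julian Day Number of the source date = 2274797.
Converting JDN 2274797 to the Gregorian calendar gives 31 January 1516 CE.

31 January 1516 CE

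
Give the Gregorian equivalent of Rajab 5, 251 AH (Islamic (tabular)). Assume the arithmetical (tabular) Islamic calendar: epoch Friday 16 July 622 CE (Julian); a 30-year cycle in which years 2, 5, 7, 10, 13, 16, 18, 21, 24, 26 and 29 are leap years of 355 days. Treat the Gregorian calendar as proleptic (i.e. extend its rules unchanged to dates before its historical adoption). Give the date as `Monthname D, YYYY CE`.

Julian Day Number of the source date = 2037213.
Converting JDN 2037213 to the Gregorian calendar gives 6 August 865 CE.

August 6, 865 CE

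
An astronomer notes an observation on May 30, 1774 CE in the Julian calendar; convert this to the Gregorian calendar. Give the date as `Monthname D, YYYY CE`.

June 10, 1774 CE

The Julian–Gregorian offset here is 11 days (Julian trailing).
30 May 1774 Julian + 11 days → 10 June 1774 Gregorian.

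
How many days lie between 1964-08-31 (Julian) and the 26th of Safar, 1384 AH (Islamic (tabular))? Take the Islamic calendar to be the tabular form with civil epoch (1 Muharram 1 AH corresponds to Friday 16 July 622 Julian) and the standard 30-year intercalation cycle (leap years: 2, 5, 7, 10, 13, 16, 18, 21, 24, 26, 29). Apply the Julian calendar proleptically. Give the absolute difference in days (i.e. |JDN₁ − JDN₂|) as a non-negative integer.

68

JDN of the first date = 2438652.
JDN of the second date = 2438584.
|2438584 − 2438652| = 68.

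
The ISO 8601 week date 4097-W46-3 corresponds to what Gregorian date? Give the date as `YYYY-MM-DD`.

ISO week 1 of 4097 is the week containing the first Thursday of 4097.
Week 46, day 3 (Wednesday) lands on 4097-11-13.

4097-11-13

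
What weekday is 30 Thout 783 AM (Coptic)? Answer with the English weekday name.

This is JDN 2110684 (3 October 1066 Gregorian).
Since JDN mod 7 = 2 (0 = Monday), the day is Wednesday.

Wednesday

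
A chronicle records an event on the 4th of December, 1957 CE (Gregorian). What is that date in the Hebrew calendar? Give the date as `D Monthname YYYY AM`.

Julian Day Number of the source date = 2436177.
Converting JDN 2436177 to the Hebrew calendar gives 11 Kislev 5718 AM.

11 Kislev 5718 AM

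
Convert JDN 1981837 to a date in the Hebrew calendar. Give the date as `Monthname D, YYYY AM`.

Kislev 29, 4474 AM

The proleptic Gregorian equivalent of JDN 1981837 is 26 December 713.
In the Hebrew calendar that day is Kislev 29, 4474 AM.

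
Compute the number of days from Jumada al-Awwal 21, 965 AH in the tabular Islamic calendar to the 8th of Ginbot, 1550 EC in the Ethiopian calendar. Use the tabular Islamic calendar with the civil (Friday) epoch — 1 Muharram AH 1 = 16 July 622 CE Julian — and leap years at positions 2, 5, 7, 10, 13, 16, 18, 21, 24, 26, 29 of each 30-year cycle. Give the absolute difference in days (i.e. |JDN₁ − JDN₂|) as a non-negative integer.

53

JDN of the first date = 2290187.
JDN of the second date = 2290240.
|2290240 − 2290187| = 53.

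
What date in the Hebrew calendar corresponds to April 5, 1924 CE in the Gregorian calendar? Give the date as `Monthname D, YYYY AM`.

Nisan 1, 5684 AM

Julian Day Number of the source date = 2423881.
Converting JDN 2423881 to the Hebrew calendar gives 1 Nisan 5684 AM.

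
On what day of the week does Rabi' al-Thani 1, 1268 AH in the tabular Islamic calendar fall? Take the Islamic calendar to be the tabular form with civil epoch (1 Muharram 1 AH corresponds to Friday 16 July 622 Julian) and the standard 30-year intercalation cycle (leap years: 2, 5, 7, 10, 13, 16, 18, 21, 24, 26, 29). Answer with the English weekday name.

Saturday

In the Gregorian calendar this is 24 January 1852 (JDN 2397512).
2397512 ≡ 5 (mod 7); counting from Monday = 0 gives Saturday.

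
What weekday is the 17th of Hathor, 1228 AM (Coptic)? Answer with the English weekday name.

In the proleptic Gregorian calendar this is 24 November 1511 (JDN 2273268).
JDN 2273268 mod 7 = 4, and JDN 0 was a Monday, so this is a Friday.

Friday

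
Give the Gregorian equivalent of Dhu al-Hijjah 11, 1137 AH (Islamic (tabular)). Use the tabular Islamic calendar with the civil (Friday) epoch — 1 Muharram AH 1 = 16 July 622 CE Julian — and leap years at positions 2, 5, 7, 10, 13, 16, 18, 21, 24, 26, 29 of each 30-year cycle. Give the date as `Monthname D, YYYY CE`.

August 21, 1725 CE

Julian Day Number of the source date = 2351336.
Converting JDN 2351336 to the Gregorian calendar gives 21 August 1725 CE.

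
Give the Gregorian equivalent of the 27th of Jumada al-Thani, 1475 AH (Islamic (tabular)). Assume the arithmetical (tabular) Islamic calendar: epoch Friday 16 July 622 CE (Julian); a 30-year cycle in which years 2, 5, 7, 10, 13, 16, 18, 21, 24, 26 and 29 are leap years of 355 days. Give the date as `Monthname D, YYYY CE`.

Both dates share Julian Day Number 2470950; in the Gregorian calendar that is 16 February 2053 CE.

February 16, 2053 CE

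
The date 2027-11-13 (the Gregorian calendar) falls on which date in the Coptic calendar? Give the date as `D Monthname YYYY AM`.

3 Hathor 1744 AM

Both dates share Julian Day Number 2461723; in the Coptic calendar that is 3 Hathor 1744 AM.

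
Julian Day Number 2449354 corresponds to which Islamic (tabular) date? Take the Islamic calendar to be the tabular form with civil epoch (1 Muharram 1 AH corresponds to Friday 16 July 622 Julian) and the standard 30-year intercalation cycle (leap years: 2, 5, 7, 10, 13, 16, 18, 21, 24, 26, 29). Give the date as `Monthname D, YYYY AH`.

Rajab 18, 1414 AH

The Gregorian equivalent of JDN 2449354 is 1 January 1994.
In the tabular Islamic calendar that day is Rajab 18, 1414 AH.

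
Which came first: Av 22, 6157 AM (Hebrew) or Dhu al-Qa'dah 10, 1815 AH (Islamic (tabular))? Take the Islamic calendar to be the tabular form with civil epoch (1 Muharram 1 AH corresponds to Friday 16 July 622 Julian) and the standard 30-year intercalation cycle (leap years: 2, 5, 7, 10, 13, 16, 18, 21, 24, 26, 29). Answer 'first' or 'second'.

Converting both to JDN: 2596774 vs 2591565; the smaller is the second.

second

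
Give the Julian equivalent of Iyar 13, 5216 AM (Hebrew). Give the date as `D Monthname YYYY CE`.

18 April 1456 CE

Julian Day Number of the source date = 2252970.
Converting JDN 2252970 to the Julian calendar gives 18 April 1456 CE.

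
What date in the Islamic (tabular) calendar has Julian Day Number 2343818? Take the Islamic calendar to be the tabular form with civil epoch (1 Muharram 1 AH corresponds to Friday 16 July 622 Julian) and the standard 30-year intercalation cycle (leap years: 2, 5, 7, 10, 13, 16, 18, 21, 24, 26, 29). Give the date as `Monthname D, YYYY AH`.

Ramadan 24, 1116 AH

JDN 2343818 is 20 January 1705 in the Gregorian calendar.
In the tabular Islamic calendar that day is Ramadan 24, 1116 AH.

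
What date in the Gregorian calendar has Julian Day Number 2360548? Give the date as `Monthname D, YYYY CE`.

Counting from JDN 2299161 = 15 Oct 1582 gives an offset of 61387 days.

November 10, 1750 CE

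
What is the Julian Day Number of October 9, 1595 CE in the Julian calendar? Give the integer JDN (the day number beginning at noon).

In the Gregorian calendar the same day is 19 October 1595.
JDN 2299161 is 15 October 1582 CE (Gregorian); the target day is +4752 days from there, so JDN = 2303913.

2303913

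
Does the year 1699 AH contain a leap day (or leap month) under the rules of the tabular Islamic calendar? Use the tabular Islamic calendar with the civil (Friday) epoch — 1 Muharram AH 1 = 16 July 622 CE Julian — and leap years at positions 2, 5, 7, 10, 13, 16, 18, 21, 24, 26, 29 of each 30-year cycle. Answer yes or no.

no

Year 1699 AH is year 19 of its 30-year cycle; leap positions are 2, 5, 7, 10, 13, 16, 18, 21, 24, 26, 29, so it is a common year (354 days).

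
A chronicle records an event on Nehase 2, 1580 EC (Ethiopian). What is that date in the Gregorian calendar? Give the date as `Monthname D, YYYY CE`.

Both dates share Julian Day Number 2301282; in the Gregorian calendar that is 5 August 1588 CE.

August 5, 1588 CE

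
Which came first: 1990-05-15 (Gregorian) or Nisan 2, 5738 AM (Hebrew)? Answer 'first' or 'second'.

The two dates have Julian Day Numbers 2448027 and 2443608 respectively.
Since 2443608 < 2448027, the second date comes first.

second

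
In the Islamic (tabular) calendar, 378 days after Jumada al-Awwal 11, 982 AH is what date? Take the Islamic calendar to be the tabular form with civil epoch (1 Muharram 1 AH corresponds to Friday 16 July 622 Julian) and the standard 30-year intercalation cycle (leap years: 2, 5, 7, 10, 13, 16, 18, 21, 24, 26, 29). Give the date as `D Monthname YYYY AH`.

Counting 378 days forward from JDN 2296202 reaches JDN 2296580, which is 5 Jumada al-Thani 983 AH.

5 Jumada al-Thani 983 AH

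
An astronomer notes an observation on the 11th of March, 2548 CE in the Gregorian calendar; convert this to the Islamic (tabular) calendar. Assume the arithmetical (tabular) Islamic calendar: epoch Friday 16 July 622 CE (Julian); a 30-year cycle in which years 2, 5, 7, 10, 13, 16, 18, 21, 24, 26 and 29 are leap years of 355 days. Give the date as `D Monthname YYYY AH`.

30 Ramadan 1985 AH

Both dates share Julian Day Number 2651768; in the tabular Islamic calendar that is 30 Ramadan 1985 AH.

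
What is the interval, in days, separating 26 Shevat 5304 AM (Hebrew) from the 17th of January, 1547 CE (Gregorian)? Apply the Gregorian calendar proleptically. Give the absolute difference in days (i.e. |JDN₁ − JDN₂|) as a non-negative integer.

1082

First date → JDN 2285024; second date → JDN 2286106.
The interval is |2285024 − 2286106| = 1082 days.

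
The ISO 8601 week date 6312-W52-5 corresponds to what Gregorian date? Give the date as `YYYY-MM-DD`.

6312-12-27

ISO week 1 of 6312 is the week containing the first Thursday of 6312.
Week 52, day 5 (Friday) lands on 6312-12-27.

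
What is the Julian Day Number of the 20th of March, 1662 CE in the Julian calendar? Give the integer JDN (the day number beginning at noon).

2328182

Equivalently 30 March 1662 (Gregorian).
JDN 2299161 is 15 October 1582 CE (Gregorian); the target day is +29021 days from there, so JDN = 2328182.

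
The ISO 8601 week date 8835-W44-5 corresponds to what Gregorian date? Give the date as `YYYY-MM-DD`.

ISO week 1 of 8835 is the week containing the first Thursday of 8835.
Week 44, day 5 (Friday) lands on 8835-11-02.

8835-11-02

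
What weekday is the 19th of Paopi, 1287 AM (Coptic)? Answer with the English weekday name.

Monday

This is JDN 2294789 (26 October 1570 Gregorian).
JDN 2294789 mod 7 = 0, and JDN 0 was a Monday, so this is a Monday.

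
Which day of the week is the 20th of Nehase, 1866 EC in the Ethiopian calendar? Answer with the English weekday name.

Tuesday

This is JDN 2405761 (25 August 1874 Gregorian).
Since JDN mod 7 = 1 (0 = Monday), the day is Tuesday.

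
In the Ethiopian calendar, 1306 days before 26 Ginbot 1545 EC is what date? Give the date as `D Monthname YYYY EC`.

26 Tikimt 1542 EC

The starting date is JDN 2288432; 2288432 − 1306 = 2287126.
JDN 2287126 corresponds to 26 Tikimt 1542 EC.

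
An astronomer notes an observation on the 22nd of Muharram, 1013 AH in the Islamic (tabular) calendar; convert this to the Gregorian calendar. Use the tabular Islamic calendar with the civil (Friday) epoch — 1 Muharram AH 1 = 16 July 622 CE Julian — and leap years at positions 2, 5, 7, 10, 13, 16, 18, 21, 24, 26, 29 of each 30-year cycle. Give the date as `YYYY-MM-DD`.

1604-06-20

Both dates share Julian Day Number 2307080; in the Gregorian calendar that is 20 June 1604 CE.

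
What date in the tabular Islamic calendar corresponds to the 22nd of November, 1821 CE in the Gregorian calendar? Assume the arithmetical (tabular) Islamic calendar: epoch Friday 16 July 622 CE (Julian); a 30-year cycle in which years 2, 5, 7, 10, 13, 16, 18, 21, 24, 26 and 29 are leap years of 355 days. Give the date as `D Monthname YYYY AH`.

Both dates share Julian Day Number 2386492; in the tabular Islamic calendar that is 26 Safar 1237 AH.

26 Safar 1237 AH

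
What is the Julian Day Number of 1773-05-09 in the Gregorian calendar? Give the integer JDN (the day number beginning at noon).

JDN 2451545 is 1 January 2000 CE (Gregorian); the target day is −82781 days from there, so JDN = 2368764.

2368764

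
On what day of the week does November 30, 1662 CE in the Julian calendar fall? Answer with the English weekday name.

This is JDN 2328437 (10 December 1662 Gregorian).
2328437 ≡ 6 (mod 7); counting from Monday = 0 gives Sunday.

Sunday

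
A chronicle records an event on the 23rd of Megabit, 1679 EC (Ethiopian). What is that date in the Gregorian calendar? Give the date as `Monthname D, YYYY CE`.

March 29, 1687 CE

Both dates share Julian Day Number 2337312; in the Gregorian calendar that is 29 March 1687 CE.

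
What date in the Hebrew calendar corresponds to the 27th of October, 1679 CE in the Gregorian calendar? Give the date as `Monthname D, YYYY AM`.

Both dates share Julian Day Number 2334602; in the Hebrew calendar that is 21 Cheshvan 5440 AM.

Cheshvan 21, 5440 AM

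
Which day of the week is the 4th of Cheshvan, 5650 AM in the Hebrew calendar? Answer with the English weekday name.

Tuesday

In the Gregorian calendar this is 29 October 1889 (JDN 2411305).
2411305 ≡ 1 (mod 7); counting from Monday = 0 gives Tuesday.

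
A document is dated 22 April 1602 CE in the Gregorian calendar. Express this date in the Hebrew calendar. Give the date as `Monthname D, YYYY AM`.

Julian Day Number of the source date = 2306290.
Converting JDN 2306290 to the Hebrew calendar gives 1 Iyar 5362 AM.

Iyar 1, 5362 AM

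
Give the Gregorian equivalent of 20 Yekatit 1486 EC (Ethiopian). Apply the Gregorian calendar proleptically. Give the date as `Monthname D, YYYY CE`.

February 23, 1494 CE

Both dates share Julian Day Number 2266786; in the Gregorian calendar that is 23 February 1494 CE.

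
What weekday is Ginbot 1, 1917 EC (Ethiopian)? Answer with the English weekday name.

In the Gregorian calendar this is 9 May 1925 (JDN 2424280).
Since JDN mod 7 = 5 (0 = Monday), the day is Saturday.

Saturday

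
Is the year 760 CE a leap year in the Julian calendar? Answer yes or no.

yes

760 mod 4 = 0, so it is a leap year in the Julian calendar.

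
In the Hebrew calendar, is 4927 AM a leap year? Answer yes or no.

yes

Hebrew year 4927 is year 6 of its 19-year Metonic cycle; leap years are at positions 3, 6, 8, 11, 14, 17, 19, so it is a leap year (13 months).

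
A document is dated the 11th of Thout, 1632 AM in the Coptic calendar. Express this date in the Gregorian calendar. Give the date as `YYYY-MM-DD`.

Julian Day Number of the source date = 2420763.
Converting JDN 2420763 to the Gregorian calendar gives 22 September 1915 CE.

1915-09-22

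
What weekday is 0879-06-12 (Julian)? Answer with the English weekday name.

Friday

This is JDN 2042275 (16 June 879 Gregorian).
JDN 2042275 mod 7 = 4, and JDN 0 was a Monday, so this is a Friday.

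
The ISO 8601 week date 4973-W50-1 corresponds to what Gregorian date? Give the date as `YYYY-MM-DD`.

4973-12-13

ISO week 1 of 4973 is the week containing the first Thursday of 4973.
Week 50, day 1 (Monday) lands on 4973-12-13.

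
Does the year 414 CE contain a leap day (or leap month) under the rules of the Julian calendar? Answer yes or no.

414 mod 4 = 2, so it is a common year in the Julian calendar.

no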